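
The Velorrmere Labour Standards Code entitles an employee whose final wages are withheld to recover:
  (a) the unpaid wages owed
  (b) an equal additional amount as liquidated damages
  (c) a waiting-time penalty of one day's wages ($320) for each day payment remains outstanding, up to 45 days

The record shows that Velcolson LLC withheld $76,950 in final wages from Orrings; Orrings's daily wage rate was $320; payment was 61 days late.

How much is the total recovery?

Liquidated damages (equal amount): $76,950
Penalty days: min(61, 45) = 45
Waiting-time penalty: 45 × $320 = $14,400
Total award: $76,950 + $76,950 + $14,400 = $168,300

$168,300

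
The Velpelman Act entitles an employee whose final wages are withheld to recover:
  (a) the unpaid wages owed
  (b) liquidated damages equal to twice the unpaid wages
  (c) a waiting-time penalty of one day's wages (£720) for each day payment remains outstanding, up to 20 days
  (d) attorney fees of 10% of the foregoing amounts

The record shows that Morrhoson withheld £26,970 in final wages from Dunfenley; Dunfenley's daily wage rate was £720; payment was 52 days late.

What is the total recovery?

Doubled: 2 × £26,970 = £53,940
Penalty days: min(52, 20) = 20
Waiting-time penalty: 20 × £720 = £14,400
Subtotal: £26,970 + £53,940 + £14,400 = £95,310
Attorney fees: 10% of £95,310 = £9,531
Total award: £95,310 + £9,531 = £104,841

£104,841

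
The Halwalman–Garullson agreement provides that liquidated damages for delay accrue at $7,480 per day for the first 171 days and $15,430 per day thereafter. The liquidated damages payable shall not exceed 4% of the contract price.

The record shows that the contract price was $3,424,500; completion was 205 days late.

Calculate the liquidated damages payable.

$136,980

First 171 days: 171 × $7,480 = $1,279,080
Remaining days: (205 − 171) × $15,430 = $524,620
Accrued per-day damages: $1,279,080 + $524,620 = $1,803,700
Cap: 4% of $3,424,500 = $136,980
Cap at $136,980: $1,803,700 exceeds the cap → $136,980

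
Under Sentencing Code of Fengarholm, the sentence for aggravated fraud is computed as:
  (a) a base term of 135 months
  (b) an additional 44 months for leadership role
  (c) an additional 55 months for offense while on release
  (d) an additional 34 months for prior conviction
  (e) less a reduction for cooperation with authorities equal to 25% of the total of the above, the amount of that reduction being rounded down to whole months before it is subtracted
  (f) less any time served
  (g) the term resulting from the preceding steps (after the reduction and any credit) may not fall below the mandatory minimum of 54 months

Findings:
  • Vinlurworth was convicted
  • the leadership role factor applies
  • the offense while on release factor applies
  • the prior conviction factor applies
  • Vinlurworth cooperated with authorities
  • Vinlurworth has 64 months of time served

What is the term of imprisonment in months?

Leadership role enhancement: +44 months
Offense while on release enhancement: +55 months
Prior conviction enhancement: +34 months
Adjusted term: 135 months + 44 months + 55 months + 34 months = 268 months
Cooperation with authorities reduction: 25% of 268 months = 67 months (rounded down)
After reduction: 268 − 67 = 201 months
Less time served: 201 months − 64 months = 137 months
Minimum 54 months: 137 months meets the minimum, no increase.

Sentence: 137 months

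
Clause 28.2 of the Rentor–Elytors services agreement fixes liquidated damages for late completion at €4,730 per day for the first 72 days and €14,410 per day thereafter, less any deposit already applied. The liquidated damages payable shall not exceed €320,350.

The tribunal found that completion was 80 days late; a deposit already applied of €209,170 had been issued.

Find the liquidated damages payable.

First 72 days: 72 × €4,730 = €340,560
Remaining days: (80 − 72) × €14,410 = €115,280
Accrued per-day damages: €340,560 + €115,280 = €455,840
Less deposit already applied: €455,840 − €209,170 = €246,670
Cap at €320,350: €246,670 is within the cap, no reduction.

€246,670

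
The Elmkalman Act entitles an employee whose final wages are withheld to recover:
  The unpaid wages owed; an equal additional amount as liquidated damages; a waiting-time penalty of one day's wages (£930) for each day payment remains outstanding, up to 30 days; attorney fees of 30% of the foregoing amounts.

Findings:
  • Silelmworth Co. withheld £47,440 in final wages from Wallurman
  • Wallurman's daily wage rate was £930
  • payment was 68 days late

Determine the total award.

Liquidated damages (equal amount): £47,440
Penalty days: min(68, 30) = 30
Waiting-time penalty: 30 × £930 = £27,900
Subtotal: £47,440 + £47,440 + £27,900 = £122,780
Attorney fees: 30% of £122,780 = £36,834
Total award: £122,780 + £36,834 = £159,614

£159,614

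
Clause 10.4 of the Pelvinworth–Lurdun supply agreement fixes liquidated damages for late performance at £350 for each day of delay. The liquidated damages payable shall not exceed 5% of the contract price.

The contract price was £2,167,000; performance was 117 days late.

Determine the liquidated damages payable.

Per-day damages: 117 × £350 = £40,950
Cap: 5% of £2,167,000 = £108,350
Cap at £108,350: £40,950 is within the cap, no reduction.

£40,950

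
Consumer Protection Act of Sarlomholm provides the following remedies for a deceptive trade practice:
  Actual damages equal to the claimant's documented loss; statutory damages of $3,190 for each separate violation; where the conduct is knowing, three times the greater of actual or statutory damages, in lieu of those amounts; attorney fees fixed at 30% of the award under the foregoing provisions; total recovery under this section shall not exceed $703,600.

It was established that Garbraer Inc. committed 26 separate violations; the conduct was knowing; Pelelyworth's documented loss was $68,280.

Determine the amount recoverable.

$323,466

Statutory damages: 26 × $3,190 = $82,940
Greater of actual damages ($68,280) or statutory damages ($82,940): $82,940
Trebled: 3 × $82,940 = $248,820
Attorney fees: 30% of $248,820 = $74,646
Total before cap: $248,820 + $74,646 = $323,466
Cap at $703,600: $323,466 is within the cap, no reduction.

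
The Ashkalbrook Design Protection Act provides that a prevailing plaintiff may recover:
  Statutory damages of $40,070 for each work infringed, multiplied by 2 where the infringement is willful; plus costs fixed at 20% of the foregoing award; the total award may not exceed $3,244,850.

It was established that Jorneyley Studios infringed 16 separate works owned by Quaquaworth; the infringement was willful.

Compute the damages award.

$1,538,688

Statutory damages: 16 × $40,070 = $641,120
Doubled: 2 × $641,120 = $1,282,240
Costs: 20% of $1,282,240 = $256,448
Award plus costs: $1,282,240 + $256,448 = $1,538,688
Cap at $3,244,850: $1,538,688 is within the cap, no reduction.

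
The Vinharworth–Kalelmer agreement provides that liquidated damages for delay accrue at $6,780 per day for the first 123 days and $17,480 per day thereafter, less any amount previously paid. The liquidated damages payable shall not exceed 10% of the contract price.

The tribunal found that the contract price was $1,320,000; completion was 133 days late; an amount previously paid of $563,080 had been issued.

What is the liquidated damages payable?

Liquidated damages: $132,000

First 123 days: 123 × $6,780 = $833,940
Remaining days: (133 − 123) × $17,480 = $174,800
Accrued per-day damages: $833,940 + $174,800 = $1,008,740
Less amount previously paid: $1,008,740 − $563,080 = $445,660
Cap: 10% of $1,320,000 = $132,000
Cap at $132,000: $445,660 exceeds the cap → $132,000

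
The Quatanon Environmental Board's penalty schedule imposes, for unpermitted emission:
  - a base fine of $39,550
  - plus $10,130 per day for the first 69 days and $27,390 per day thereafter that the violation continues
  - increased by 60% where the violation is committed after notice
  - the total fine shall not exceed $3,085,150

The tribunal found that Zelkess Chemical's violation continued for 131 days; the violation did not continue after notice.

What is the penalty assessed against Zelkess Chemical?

$2,436,700

First 69 days: 69 × $10,130 = $698,970
Remaining days: (131 − 69) × $27,390 = $1,698,180
Per-day component: $698,970 + $1,698,180 = $2,397,150
Base plus per-day: $39,550 + $2,397,150 = $2,436,700
The violation did not continue after notice: no 60% increase.
Cap at $3,085,150: $2,436,700 is within the cap, no reduction.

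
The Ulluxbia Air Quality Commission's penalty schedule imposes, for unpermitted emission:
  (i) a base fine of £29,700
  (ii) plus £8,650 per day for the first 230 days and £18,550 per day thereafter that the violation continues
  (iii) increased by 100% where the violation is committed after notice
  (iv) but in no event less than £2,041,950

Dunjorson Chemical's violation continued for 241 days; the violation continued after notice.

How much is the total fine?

Civil penalty: £4,446,500

First 230 days: 230 × £8,650 = £1,989,500
Remaining days: (241 − 230) × £18,550 = £204,050
Per-day component: £1,989,500 + £204,050 = £2,193,550
Base plus per-day: £29,700 + £2,193,550 = £2,223,250
Enhancement: 100% of £2,223,250 = £2,223,250
Enhanced fine: £2,223,250 + £2,223,250 = £4,446,500
Minimum £2,041,950: £4,446,500 meets the minimum, no increase.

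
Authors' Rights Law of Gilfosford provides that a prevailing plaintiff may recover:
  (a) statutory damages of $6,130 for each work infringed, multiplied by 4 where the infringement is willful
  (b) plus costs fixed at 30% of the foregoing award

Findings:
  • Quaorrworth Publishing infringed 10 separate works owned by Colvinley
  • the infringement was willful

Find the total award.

Award: $318,760

Statutory damages: 10 × $6,130 = $61,300
Multiplied by 4: 4 × $61,300 = $245,200
Costs: 30% of $245,200 = $73,560
Award plus costs: $245,200 + $73,560 = $318,760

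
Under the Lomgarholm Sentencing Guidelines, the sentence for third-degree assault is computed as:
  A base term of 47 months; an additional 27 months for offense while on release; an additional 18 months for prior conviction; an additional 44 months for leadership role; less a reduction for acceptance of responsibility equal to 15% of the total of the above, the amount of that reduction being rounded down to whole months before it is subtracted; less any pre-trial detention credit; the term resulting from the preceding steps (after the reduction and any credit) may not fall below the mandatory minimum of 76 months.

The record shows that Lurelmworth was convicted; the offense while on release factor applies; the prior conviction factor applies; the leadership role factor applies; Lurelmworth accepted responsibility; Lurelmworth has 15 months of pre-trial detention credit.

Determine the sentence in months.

Offense while on release enhancement: +27 months
Prior conviction enhancement: +18 months
Leadership role enhancement: +44 months
Adjusted term: 47 months + 27 months + 18 months + 44 months = 136 months
Acceptance of responsibility reduction: 15% of 136 months = 20 months (rounded down)
After reduction: 136 − 20 = 116 months
Less pre-trial detention credit: 116 months − 15 months = 101 months
Minimum 76 months: 101 months meets the minimum, no increase.

101 months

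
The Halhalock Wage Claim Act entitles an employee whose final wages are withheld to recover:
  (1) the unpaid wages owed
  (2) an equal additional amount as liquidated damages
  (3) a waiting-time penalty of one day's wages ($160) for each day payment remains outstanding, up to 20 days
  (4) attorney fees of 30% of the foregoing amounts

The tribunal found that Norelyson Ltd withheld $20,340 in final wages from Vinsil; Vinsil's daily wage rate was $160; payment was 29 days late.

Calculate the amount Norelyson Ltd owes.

Liquidated damages (equal amount): $20,340
Penalty days: min(29, 20) = 20
Waiting-time penalty: 20 × $160 = $3,200
Subtotal: $20,340 + $20,340 + $3,200 = $43,880
Attorney fees: 30% of $43,880 = $13,164
Total award: $43,880 + $13,164 = $57,044

$57,044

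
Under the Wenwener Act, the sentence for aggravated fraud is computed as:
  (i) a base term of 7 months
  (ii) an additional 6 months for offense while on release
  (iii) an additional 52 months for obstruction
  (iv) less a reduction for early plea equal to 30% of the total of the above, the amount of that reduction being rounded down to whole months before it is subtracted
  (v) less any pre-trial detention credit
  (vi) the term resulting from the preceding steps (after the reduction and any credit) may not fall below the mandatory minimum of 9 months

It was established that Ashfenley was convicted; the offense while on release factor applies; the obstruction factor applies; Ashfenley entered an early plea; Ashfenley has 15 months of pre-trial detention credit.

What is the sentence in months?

Offense while on release enhancement: +6 months
Obstruction enhancement: +52 months
Adjusted term: 7 months + 6 months + 52 months = 65 months
Early plea reduction: 30% of 65 months = 19 months (rounded down)
After reduction: 65 − 19 = 46 months
Less pre-trial detention credit: 46 months − 15 months = 31 months
Minimum 9 months: 31 months meets the minimum, no increase.

31 months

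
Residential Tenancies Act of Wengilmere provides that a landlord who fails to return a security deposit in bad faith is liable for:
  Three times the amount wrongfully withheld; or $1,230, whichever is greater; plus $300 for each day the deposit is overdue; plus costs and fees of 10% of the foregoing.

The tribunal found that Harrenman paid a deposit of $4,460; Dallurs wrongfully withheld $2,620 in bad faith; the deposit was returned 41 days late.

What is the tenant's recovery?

$22,176

Trebled: 3 × $2,620 = $7,860
Minimum $1,230: $7,860 meets the minimum, no increase.
Late-return penalty: 41 × $300 = $12,300
Damages plus late penalty: $7,860 + $12,300 = $20,160
Costs and fees: 10% of $20,160 = $2,016
Total recovery: $20,160 + $2,016 = $22,176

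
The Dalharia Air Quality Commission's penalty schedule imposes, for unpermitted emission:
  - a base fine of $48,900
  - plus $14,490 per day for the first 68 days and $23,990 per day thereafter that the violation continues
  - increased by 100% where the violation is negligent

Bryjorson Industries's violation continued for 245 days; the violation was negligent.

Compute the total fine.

First 68 days: 68 × $14,490 = $985,320
Remaining days: (245 − 68) × $23,990 = $4,246,230
Per-day component: $985,320 + $4,246,230 = $5,231,550
Base plus per-day: $48,900 + $5,231,550 = $5,280,450
Enhancement: 100% of $5,280,450 = $5,280,450
Enhanced fine: $5,280,450 + $5,280,450 = $10,560,900

Civil penalty: $10,560,900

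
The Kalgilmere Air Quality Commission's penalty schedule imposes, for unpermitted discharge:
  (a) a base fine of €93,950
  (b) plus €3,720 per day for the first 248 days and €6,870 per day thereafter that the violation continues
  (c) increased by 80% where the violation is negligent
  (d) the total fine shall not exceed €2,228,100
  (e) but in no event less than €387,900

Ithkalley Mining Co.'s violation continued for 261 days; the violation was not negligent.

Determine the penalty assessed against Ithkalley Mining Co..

First 248 days: 248 × €3,720 = €922,560
Remaining days: (261 − 248) × €6,870 = €89,310
Per-day component: €922,560 + €89,310 = €1,011,870
Base plus per-day: €93,950 + €1,011,870 = €1,105,820
The violation was not negligent: no 80% increase.
Cap at €2,228,100: €1,105,820 is within the cap, no reduction.
Minimum €387,900: €1,105,820 meets the minimum, no increase.

€1,105,820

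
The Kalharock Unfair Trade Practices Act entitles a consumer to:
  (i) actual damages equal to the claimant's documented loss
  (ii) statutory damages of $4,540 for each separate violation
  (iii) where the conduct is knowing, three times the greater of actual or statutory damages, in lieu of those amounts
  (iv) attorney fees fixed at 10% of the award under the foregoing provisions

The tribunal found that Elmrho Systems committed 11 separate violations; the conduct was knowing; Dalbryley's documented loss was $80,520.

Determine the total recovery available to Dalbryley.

$265,716

Statutory damages: 11 × $4,540 = $49,940
Greater of actual damages ($80,520) or statutory damages ($49,940): $80,520
Trebled: 3 × $80,520 = $241,560
Attorney fees: 10% of $241,560 = $24,156
Total recovery: $241,560 + $24,156 = $265,716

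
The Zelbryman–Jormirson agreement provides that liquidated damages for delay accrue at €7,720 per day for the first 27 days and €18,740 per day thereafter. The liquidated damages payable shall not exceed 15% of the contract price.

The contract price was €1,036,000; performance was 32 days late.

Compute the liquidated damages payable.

First 27 days: 27 × €7,720 = €208,440
Remaining days: (32 − 27) × €18,740 = €93,700
Accrued per-day damages: €208,440 + €93,700 = €302,140
Cap: 15% of €1,036,000 = €155,400
Cap at €155,400: €302,140 exceeds the cap → €155,400

€155,400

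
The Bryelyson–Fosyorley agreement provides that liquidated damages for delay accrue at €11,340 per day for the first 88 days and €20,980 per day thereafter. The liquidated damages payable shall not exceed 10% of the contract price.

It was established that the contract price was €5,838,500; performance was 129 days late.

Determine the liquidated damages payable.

€583,850

First 88 days: 88 × €11,340 = €997,920
Remaining days: (129 − 88) × €20,980 = €860,180
Accrued per-day damages: €997,920 + €860,180 = €1,858,100
Cap: 10% of €5,838,500 = €583,850
Cap at €583,850: €1,858,100 exceeds the cap → €583,850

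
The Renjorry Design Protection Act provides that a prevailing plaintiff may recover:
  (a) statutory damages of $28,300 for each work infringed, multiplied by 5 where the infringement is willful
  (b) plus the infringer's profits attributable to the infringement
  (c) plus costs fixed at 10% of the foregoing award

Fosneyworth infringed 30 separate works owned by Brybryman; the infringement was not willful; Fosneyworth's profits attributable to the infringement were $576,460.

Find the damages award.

Statutory damages: 30 × $28,300 = $849,000
Infringement not willful: no ×5 enhancement.
Combined award: $849,000 + $576,460 = $1,425,460
Costs: 10% of $1,425,460 = $142,546
Award plus costs: $1,425,460 + $142,546 = $1,568,006

$1,568,006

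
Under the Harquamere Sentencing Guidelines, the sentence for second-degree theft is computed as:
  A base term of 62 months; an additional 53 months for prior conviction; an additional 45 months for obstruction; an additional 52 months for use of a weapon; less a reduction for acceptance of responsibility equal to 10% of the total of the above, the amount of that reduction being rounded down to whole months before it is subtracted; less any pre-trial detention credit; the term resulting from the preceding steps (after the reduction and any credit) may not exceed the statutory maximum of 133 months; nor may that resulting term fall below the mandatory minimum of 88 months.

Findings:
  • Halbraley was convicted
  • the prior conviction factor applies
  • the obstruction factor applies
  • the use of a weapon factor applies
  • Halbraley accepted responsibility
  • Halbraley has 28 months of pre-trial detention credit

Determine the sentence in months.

133 months

Prior conviction enhancement: +53 months
Obstruction enhancement: +45 months
Use of a weapon enhancement: +52 months
Adjusted term: 62 months + 53 months + 45 months + 52 months = 212 months
Acceptance of responsibility reduction: 10% of 212 months = 21 months (rounded down)
After reduction: 212 − 21 = 191 months
Less pre-trial detention credit: 191 months − 28 months = 163 months
Cap at 133 months: 163 months exceeds the cap → 133 months
Minimum 88 months: 133 months meets the minimum, no increase.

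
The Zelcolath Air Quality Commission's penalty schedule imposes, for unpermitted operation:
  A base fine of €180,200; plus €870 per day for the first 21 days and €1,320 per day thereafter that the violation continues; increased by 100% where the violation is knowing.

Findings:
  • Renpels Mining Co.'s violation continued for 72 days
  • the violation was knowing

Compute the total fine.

Civil penalty: €531,580

First 21 days: 21 × €870 = €18,270
Remaining days: (72 − 21) × €1,320 = €67,320
Per-day component: €18,270 + €67,320 = €85,590
Base plus per-day: €180,200 + €85,590 = €265,790
Enhancement: 100% of €265,790 = €265,790
Enhanced fine: €265,790 + €265,790 = €531,580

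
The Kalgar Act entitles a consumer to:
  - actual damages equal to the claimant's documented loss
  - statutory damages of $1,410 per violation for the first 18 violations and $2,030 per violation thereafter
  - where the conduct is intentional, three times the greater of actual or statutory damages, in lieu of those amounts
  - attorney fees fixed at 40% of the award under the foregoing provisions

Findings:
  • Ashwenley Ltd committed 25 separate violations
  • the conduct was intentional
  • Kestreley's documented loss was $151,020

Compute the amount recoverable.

$634,284

First 18 violations: 18 × $1,410 = $25,380
Remaining violations: (25 − 18) × $2,030 = $14,210
Statutory damages: $25,380 + $14,210 = $39,590
Greater of actual damages ($151,020) or statutory damages ($39,590): $151,020
Trebled: 3 × $151,020 = $453,060
Attorney fees: 40% of $453,060 = $181,224
Total recovery: $453,060 + $181,224 = $634,284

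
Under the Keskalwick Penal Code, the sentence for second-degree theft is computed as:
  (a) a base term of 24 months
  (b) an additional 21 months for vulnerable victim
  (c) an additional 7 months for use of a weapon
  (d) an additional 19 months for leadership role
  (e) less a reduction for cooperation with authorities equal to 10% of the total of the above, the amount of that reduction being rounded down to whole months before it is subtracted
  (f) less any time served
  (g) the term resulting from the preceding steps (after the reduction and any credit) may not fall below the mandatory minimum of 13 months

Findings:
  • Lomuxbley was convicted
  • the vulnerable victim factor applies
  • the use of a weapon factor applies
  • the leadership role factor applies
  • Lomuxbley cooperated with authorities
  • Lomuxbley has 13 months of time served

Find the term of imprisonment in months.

51 months

Vulnerable victim enhancement: +21 months
Use of a weapon enhancement: +7 months
Leadership role enhancement: +19 months
Adjusted term: 24 months + 21 months + 7 months + 19 months = 71 months
Cooperation with authorities reduction: 10% of 71 months = 7 months (rounded down)
After reduction: 71 − 7 = 64 months
Less time served: 64 months − 13 months = 51 months
Minimum 13 months: 51 months meets the minimum, no increase.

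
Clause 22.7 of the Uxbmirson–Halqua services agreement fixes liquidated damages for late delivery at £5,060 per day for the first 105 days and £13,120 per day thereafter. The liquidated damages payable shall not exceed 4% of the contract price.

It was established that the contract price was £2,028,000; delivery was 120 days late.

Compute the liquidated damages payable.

£81,120

First 105 days: 105 × £5,060 = £531,300
Remaining days: (120 − 105) × £13,120 = £196,800
Accrued per-day damages: £531,300 + £196,800 = £728,100
Cap: 4% of £2,028,000 = £81,120
Cap at £81,120: £728,100 exceeds the cap → £81,120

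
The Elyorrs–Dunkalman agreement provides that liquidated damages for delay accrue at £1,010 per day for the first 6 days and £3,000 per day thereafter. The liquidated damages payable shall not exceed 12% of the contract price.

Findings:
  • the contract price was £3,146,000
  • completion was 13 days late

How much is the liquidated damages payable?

£27,060

First 6 days: 6 × £1,010 = £6,060
Remaining days: (13 − 6) × £3,000 = £21,000
Accrued per-day damages: £6,060 + £21,000 = £27,060
Cap: 12% of £3,146,000 = £377,520
Cap at £377,520: £27,060 is within the cap, no reduction.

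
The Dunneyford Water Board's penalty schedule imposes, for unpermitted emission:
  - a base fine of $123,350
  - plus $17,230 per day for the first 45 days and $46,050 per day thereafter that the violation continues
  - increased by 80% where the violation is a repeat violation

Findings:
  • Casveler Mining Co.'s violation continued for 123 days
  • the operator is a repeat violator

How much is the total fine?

First 45 days: 45 × $17,230 = $775,350
Remaining days: (123 − 45) × $46,050 = $3,591,900
Per-day component: $775,350 + $3,591,900 = $4,367,250
Base plus per-day: $123,350 + $4,367,250 = $4,490,600
Enhancement: 80% of $4,490,600 = $3,592,480
Enhanced fine: $4,490,600 + $3,592,480 = $8,083,080

$8,083,080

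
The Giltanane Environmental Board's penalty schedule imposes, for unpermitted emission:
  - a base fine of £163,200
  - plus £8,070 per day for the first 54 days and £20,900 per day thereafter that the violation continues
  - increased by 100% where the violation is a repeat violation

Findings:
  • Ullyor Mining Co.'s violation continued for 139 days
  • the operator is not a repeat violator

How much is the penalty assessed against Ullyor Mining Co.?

First 54 days: 54 × £8,070 = £435,780
Remaining days: (139 − 54) × £20,900 = £1,776,500
Per-day component: £435,780 + £1,776,500 = £2,212,280
Base plus per-day: £163,200 + £2,212,280 = £2,375,480
The operator is not a repeat violator: no 100% increase.

£2,375,480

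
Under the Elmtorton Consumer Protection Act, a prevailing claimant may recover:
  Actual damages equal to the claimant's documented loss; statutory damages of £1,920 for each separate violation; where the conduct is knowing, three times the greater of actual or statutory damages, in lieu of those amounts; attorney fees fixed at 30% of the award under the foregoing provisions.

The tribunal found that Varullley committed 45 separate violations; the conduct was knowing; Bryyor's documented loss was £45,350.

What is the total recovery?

Total recovery: £336,960

Statutory damages: 45 × £1,920 = £86,400
Greater of actual damages (£45,350) or statutory damages (£86,400): £86,400
Trebled: 3 × £86,400 = £259,200
Attorney fees: 30% of £259,200 = £77,760
Total recovery: £259,200 + £77,760 = £336,960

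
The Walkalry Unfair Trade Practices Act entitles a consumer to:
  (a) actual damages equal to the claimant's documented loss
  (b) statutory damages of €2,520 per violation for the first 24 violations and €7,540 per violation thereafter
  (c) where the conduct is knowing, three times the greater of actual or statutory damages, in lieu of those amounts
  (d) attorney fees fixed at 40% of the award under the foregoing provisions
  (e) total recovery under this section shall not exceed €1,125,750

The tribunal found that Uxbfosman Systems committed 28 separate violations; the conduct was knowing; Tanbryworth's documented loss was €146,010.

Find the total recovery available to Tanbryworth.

First 24 violations: 24 × €2,520 = €60,480
Remaining violations: (28 − 24) × €7,540 = €30,160
Statutory damages: €60,480 + €30,160 = €90,640
Greater of actual damages (€146,010) or statutory damages (€90,640): €146,010
Trebled: 3 × €146,010 = €438,030
Attorney fees: 40% of €438,030 = €175,212
Total before cap: €438,030 + €175,212 = €613,242
Cap at €1,125,750: €613,242 is within the cap, no reduction.

€613,242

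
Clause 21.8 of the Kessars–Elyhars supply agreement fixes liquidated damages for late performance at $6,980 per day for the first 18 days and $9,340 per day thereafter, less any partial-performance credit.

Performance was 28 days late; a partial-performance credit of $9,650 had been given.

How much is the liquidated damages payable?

First 18 days: 18 × $6,980 = $125,640
Remaining days: (28 − 18) × $9,340 = $93,400
Accrued per-day damages: $125,640 + $93,400 = $219,040
Less partial-performance credit: $219,040 − $9,650 = $209,390

$209,390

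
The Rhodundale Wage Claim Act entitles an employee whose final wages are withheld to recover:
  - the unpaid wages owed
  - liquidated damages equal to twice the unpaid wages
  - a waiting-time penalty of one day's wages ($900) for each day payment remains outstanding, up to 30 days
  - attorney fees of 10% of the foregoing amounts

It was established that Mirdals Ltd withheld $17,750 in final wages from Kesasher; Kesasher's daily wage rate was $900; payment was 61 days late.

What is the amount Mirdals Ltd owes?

$88,275

Doubled: 2 × $17,750 = $35,500
Penalty days: min(61, 30) = 30
Waiting-time penalty: 30 × $900 = $27,000
Subtotal: $17,750 + $35,500 + $27,000 = $80,250
Attorney fees: 10% of $80,250 = $8,025
Total award: $80,250 + $8,025 = $88,275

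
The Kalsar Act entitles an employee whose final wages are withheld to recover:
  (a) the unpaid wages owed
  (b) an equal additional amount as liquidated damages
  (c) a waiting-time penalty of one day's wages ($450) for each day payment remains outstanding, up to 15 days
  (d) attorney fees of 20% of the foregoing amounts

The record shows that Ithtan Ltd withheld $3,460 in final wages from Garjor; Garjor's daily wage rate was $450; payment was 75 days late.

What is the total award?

Liquidated damages (equal amount): $3,460
Penalty days: min(75, 15) = 15
Waiting-time penalty: 15 × $450 = $6,750
Subtotal: $3,460 + $3,460 + $6,750 = $13,670
Attorney fees: 20% of $13,670 = $2,734
Total award: $13,670 + $2,734 = $16,404

Total award: $16,404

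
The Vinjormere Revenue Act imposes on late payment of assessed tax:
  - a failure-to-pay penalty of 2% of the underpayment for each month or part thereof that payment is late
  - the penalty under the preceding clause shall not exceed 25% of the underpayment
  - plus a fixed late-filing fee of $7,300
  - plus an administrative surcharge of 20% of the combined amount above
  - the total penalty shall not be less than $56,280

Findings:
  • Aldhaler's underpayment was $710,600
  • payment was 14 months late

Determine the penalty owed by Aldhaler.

Penalty: $221,940

Accrued rate: 2% × 14 = 28%, capped at 25% → 25%
Failure-to-pay penalty: 25% of $710,600 = $177,650
Penalty before surcharge: $177,650 + $7,300 = $184,950
Administrative surcharge: 20% of $184,950 = $36,990
Total penalty: $184,950 + $36,990 = $221,940
Minimum $56,280: $221,940 meets the minimum, no increase.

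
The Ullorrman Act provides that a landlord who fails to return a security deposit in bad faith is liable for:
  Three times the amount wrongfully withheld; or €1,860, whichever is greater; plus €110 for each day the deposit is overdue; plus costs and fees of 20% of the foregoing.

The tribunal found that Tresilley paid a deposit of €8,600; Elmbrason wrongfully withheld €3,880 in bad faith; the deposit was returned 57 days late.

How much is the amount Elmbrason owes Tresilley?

Trebled: 3 × €3,880 = €11,640
Minimum €1,860: €11,640 meets the minimum, no increase.
Late-return penalty: 57 × €110 = €6,270
Damages plus late penalty: €11,640 + €6,270 = €17,910
Costs and fees: 20% of €17,910 = €3,582
Total recovery: €17,910 + €3,582 = €21,492

€21,492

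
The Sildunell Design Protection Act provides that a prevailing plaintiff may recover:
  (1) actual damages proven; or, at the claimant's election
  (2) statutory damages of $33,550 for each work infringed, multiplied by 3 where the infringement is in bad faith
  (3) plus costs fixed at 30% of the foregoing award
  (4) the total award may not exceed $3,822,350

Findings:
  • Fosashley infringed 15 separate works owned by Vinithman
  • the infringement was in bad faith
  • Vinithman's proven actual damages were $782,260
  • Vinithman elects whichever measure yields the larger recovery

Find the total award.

Statutory damages: 15 × $33,550 = $503,250
Trebled: 3 × $503,250 = $1,509,750
Greater of actual damages ($782,260) or enhanced statutory damages ($1,509,750): $1,509,750
Costs: 30% of $1,509,750 = $452,925
Award plus costs: $1,509,750 + $452,925 = $1,962,675
Cap at $3,822,350: $1,962,675 is within the cap, no reduction.

Award: $1,962,675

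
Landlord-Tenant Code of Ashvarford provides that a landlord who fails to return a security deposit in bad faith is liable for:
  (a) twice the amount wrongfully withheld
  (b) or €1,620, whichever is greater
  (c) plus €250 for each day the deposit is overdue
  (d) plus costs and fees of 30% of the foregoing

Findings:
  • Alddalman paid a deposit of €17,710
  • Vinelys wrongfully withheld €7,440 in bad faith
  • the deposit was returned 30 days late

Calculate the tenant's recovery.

Doubled: 2 × €7,440 = €14,880
Minimum €1,620: €14,880 meets the minimum, no increase.
Late-return penalty: 30 × €250 = €7,500
Damages plus late penalty: €14,880 + €7,500 = €22,380
Costs and fees: 30% of €22,380 = €6,714
Total recovery: €22,380 + €6,714 = €29,094

Recovery: €29,094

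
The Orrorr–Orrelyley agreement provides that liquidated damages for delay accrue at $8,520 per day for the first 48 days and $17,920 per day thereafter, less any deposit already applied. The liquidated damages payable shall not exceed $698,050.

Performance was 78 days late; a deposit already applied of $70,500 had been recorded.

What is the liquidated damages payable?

First 48 days: 48 × $8,520 = $408,960
Remaining days: (78 − 48) × $17,920 = $537,600
Accrued per-day damages: $408,960 + $537,600 = $946,560
Less deposit already applied: $946,560 − $70,500 = $876,060
Cap at $698,050: $876,060 exceeds the cap → $698,050

$698,050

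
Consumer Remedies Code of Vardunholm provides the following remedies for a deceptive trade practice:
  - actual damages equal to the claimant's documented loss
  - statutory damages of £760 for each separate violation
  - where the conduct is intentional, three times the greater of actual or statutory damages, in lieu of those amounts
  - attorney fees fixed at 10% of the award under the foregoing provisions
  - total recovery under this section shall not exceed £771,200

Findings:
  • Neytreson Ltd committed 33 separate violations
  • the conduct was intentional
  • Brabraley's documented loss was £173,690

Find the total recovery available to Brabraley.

Statutory damages: 33 × £760 = £25,080
Greater of actual damages (£173,690) or statutory damages (£25,080): £173,690
Trebled: 3 × £173,690 = £521,070
Attorney fees: 10% of £521,070 = £52,107
Total before cap: £521,070 + £52,107 = £573,177
Cap at £771,200: £573,177 is within the cap, no reduction.

Total recovery: £573,177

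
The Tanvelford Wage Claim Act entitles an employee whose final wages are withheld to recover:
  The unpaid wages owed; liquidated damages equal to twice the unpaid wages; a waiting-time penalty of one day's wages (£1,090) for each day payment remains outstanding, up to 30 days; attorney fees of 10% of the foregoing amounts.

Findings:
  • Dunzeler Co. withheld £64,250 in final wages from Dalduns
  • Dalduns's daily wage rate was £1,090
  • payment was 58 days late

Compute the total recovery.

Doubled: 2 × £64,250 = £128,500
Penalty days: min(58, 30) = 30
Waiting-time penalty: 30 × £1,090 = £32,700
Subtotal: £64,250 + £128,500 + £32,700 = £225,450
Attorney fees: 10% of £225,450 = £22,545
Total award: £225,450 + £22,545 = £247,995

£247,995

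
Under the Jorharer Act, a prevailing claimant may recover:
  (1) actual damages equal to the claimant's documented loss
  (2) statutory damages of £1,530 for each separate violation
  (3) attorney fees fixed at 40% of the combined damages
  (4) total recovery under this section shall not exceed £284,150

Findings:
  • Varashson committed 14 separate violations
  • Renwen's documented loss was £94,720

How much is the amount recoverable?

Statutory damages: 14 × £1,530 = £21,420
Combined damages: £94,720 + £21,420 = £116,140
Attorney fees: 40% of £116,140 = £46,456
Total before cap: £116,140 + £46,456 = £162,596
Cap at £284,150: £162,596 is within the cap, no reduction.

£162,596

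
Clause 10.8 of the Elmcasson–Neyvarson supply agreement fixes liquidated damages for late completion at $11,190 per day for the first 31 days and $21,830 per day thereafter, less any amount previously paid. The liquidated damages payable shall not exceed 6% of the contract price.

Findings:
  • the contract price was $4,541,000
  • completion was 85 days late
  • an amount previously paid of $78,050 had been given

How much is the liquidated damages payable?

$272,460

First 31 days: 31 × $11,190 = $346,890
Remaining days: (85 − 31) × $21,830 = $1,178,820
Accrued per-day damages: $346,890 + $1,178,820 = $1,525,710
Less amount previously paid: $1,525,710 − $78,050 = $1,447,660
Cap: 6% of $4,541,000 = $272,460
Cap at $272,460: $1,447,660 exceeds the cap → $272,460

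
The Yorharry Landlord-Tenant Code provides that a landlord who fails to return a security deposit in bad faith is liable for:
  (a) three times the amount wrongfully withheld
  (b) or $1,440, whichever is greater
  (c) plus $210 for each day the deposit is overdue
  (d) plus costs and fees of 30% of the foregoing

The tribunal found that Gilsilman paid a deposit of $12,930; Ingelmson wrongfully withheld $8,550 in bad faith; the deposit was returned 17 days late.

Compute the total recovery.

Recovery: $37,986

Trebled: 3 × $8,550 = $25,650
Minimum $1,440: $25,650 meets the minimum, no increase.
Late-return penalty: 17 × $210 = $3,570
Damages plus late penalty: $25,650 + $3,570 = $29,220
Costs and fees: 30% of $29,220 = $8,766
Total recovery: $29,220 + $8,766 = $37,986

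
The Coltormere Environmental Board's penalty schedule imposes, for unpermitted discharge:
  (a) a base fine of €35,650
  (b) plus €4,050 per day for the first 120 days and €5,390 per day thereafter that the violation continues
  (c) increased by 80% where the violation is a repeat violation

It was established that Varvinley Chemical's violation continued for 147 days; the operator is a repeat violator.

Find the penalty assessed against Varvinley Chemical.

€1,200,924

First 120 days: 120 × €4,050 = €486,000
Remaining days: (147 − 120) × €5,390 = €145,530
Per-day component: €486,000 + €145,530 = €631,530
Base plus per-day: €35,650 + €631,530 = €667,180
Enhancement: 80% of €667,180 = €533,744
Enhanced fine: €667,180 + €533,744 = €1,200,924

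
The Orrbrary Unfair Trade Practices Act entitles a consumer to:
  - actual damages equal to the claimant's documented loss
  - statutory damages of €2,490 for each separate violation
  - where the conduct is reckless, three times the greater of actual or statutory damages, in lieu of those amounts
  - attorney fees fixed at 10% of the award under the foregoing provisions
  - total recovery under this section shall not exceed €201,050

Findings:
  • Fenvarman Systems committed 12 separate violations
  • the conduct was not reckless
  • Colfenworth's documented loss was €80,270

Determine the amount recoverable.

Total recovery: €121,165

Statutory damages: 12 × €2,490 = €29,880
Conduct not reckless: the in-lieu enhancement does not apply.
Actual plus statutory damages: €80,270 + €29,880 = €110,150
Attorney fees: 10% of €110,150 = €11,015
Total before cap: €110,150 + €11,015 = €121,165
Cap at €201,050: €121,165 is within the cap, no reduction.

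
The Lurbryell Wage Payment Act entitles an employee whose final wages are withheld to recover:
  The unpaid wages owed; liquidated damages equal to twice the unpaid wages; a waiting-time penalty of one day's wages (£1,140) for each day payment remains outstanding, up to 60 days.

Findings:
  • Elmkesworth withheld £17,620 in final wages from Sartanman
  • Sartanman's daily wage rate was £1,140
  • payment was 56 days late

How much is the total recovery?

Doubled: 2 × £17,620 = £35,240
Penalty days: min(56, 60) = 56
Waiting-time penalty: 56 × £1,140 = £63,840
Total award: £17,620 + £35,240 + £63,840 = £116,700

£116,700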